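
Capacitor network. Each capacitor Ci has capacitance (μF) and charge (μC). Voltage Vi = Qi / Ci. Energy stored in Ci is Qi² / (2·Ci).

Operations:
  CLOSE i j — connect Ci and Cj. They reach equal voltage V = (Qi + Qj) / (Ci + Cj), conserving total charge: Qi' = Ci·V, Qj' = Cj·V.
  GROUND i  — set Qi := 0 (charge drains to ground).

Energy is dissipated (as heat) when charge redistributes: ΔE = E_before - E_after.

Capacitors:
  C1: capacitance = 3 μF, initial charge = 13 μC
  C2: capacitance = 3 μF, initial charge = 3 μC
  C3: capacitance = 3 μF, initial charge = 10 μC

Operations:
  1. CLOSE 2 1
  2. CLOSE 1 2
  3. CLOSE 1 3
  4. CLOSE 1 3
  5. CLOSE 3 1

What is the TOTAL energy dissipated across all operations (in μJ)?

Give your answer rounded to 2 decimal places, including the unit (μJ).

Initial: C1(3μF, Q=13μC, V=4.33V), C2(3μF, Q=3μC, V=1.00V), C3(3μF, Q=10μC, V=3.33V)
Op 1: CLOSE 2-1: Q_total=16.00, C_total=6.00, V=2.67; Q2=8.00, Q1=8.00; dissipated=8.333
Op 2: CLOSE 1-2: Q_total=16.00, C_total=6.00, V=2.67; Q1=8.00, Q2=8.00; dissipated=0.000
Op 3: CLOSE 1-3: Q_total=18.00, C_total=6.00, V=3.00; Q1=9.00, Q3=9.00; dissipated=0.333
Op 4: CLOSE 1-3: Q_total=18.00, C_total=6.00, V=3.00; Q1=9.00, Q3=9.00; dissipated=0.000
Op 5: CLOSE 3-1: Q_total=18.00, C_total=6.00, V=3.00; Q3=9.00, Q1=9.00; dissipated=0.000
Total dissipated: 8.667 μJ

Answer: 8.67 μJ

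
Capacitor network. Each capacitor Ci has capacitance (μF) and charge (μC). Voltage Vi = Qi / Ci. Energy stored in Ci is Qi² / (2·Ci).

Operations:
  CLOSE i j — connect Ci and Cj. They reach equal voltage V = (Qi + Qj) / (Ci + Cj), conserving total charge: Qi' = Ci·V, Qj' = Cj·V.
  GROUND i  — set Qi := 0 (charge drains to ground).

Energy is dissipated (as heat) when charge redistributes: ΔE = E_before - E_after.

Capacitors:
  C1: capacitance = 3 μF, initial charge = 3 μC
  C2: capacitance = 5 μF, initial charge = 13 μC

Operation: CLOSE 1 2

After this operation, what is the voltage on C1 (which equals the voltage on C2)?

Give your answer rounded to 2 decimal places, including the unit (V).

Answer: 2.00 V

Derivation:
Initial: C1(3μF, Q=3μC, V=1.00V), C2(5μF, Q=13μC, V=2.60V)
Op 1: CLOSE 1-2: Q_total=16.00, C_total=8.00, V=2.00; Q1=6.00, Q2=10.00; dissipated=2.400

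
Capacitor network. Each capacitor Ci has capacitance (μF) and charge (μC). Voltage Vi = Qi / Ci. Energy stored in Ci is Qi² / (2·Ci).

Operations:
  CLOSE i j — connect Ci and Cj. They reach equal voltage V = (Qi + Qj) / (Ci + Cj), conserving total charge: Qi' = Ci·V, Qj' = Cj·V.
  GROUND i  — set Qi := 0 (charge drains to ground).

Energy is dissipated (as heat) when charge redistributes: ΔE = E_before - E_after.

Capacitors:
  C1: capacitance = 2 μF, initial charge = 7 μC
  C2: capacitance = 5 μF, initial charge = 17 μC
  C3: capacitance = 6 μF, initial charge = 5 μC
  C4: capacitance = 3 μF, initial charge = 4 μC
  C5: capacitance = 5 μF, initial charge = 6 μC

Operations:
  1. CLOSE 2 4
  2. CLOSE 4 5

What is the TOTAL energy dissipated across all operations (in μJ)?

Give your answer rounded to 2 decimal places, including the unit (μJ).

Initial: C1(2μF, Q=7μC, V=3.50V), C2(5μF, Q=17μC, V=3.40V), C3(6μF, Q=5μC, V=0.83V), C4(3μF, Q=4μC, V=1.33V), C5(5μF, Q=6μC, V=1.20V)
Op 1: CLOSE 2-4: Q_total=21.00, C_total=8.00, V=2.62; Q2=13.12, Q4=7.88; dissipated=4.004
Op 2: CLOSE 4-5: Q_total=13.88, C_total=8.00, V=1.73; Q4=5.20, Q5=8.67; dissipated=1.904
Total dissipated: 5.908 μJ

Answer: 5.91 μJ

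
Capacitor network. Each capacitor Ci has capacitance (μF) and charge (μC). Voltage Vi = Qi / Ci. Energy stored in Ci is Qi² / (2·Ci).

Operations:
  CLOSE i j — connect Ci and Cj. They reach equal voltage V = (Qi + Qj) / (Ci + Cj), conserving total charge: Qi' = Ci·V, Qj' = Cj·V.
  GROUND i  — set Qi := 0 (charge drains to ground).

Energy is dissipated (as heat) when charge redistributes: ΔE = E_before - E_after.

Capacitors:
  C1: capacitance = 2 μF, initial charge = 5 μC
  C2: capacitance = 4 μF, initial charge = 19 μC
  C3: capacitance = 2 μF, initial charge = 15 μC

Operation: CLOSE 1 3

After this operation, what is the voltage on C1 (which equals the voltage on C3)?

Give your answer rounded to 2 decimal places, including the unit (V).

Answer: 5.00 V

Derivation:
Initial: C1(2μF, Q=5μC, V=2.50V), C2(4μF, Q=19μC, V=4.75V), C3(2μF, Q=15μC, V=7.50V)
Op 1: CLOSE 1-3: Q_total=20.00, C_total=4.00, V=5.00; Q1=10.00, Q3=10.00; dissipated=12.500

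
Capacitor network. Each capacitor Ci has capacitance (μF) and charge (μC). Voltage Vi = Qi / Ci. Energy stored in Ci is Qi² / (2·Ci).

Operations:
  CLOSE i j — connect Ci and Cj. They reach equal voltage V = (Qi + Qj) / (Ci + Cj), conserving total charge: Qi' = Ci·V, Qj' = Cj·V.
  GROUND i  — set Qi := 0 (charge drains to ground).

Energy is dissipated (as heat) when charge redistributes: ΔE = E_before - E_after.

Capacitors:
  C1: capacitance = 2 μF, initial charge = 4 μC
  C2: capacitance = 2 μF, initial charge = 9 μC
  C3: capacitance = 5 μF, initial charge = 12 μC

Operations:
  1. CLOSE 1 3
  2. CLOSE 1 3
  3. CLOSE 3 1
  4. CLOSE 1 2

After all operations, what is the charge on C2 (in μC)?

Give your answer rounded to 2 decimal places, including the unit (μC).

Answer: 6.79 μC

Derivation:
Initial: C1(2μF, Q=4μC, V=2.00V), C2(2μF, Q=9μC, V=4.50V), C3(5μF, Q=12μC, V=2.40V)
Op 1: CLOSE 1-3: Q_total=16.00, C_total=7.00, V=2.29; Q1=4.57, Q3=11.43; dissipated=0.114
Op 2: CLOSE 1-3: Q_total=16.00, C_total=7.00, V=2.29; Q1=4.57, Q3=11.43; dissipated=0.000
Op 3: CLOSE 3-1: Q_total=16.00, C_total=7.00, V=2.29; Q3=11.43, Q1=4.57; dissipated=0.000
Op 4: CLOSE 1-2: Q_total=13.57, C_total=4.00, V=3.39; Q1=6.79, Q2=6.79; dissipated=2.452
Final charges: Q1=6.79, Q2=6.79, Q3=11.43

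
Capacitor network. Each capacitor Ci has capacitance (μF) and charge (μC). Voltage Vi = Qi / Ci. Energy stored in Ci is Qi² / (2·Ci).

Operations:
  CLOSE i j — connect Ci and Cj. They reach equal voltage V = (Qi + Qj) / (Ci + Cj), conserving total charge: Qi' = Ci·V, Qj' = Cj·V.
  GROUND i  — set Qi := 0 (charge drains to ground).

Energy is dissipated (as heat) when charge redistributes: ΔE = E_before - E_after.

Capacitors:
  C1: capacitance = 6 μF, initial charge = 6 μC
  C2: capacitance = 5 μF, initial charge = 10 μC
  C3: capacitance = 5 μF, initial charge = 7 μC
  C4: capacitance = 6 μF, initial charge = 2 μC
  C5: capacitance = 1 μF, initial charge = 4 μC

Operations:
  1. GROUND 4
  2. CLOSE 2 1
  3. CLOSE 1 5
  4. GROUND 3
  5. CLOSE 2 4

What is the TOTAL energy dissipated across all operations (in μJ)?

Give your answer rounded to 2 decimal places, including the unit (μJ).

Initial: C1(6μF, Q=6μC, V=1.00V), C2(5μF, Q=10μC, V=2.00V), C3(5μF, Q=7μC, V=1.40V), C4(6μF, Q=2μC, V=0.33V), C5(1μF, Q=4μC, V=4.00V)
Op 1: GROUND 4: Q4=0; energy lost=0.333
Op 2: CLOSE 2-1: Q_total=16.00, C_total=11.00, V=1.45; Q2=7.27, Q1=8.73; dissipated=1.364
Op 3: CLOSE 1-5: Q_total=12.73, C_total=7.00, V=1.82; Q1=10.91, Q5=1.82; dissipated=2.777
Op 4: GROUND 3: Q3=0; energy lost=4.900
Op 5: CLOSE 2-4: Q_total=7.27, C_total=11.00, V=0.66; Q2=3.31, Q4=3.97; dissipated=2.885
Total dissipated: 12.259 μJ

Answer: 12.26 μJ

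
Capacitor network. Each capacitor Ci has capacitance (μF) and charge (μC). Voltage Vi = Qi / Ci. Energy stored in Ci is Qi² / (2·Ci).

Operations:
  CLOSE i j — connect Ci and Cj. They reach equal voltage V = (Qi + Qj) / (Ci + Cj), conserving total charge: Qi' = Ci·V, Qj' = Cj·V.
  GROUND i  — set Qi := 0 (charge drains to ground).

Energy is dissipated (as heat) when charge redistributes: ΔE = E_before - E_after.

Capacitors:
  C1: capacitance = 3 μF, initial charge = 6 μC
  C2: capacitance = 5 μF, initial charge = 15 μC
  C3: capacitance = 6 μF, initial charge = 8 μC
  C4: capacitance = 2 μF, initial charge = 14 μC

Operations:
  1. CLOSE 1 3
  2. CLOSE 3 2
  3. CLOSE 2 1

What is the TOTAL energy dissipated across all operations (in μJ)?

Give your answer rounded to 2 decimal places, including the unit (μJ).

Answer: 3.69 μJ

Derivation:
Initial: C1(3μF, Q=6μC, V=2.00V), C2(5μF, Q=15μC, V=3.00V), C3(6μF, Q=8μC, V=1.33V), C4(2μF, Q=14μC, V=7.00V)
Op 1: CLOSE 1-3: Q_total=14.00, C_total=9.00, V=1.56; Q1=4.67, Q3=9.33; dissipated=0.444
Op 2: CLOSE 3-2: Q_total=24.33, C_total=11.00, V=2.21; Q3=13.27, Q2=11.06; dissipated=2.845
Op 3: CLOSE 2-1: Q_total=15.73, C_total=8.00, V=1.97; Q2=9.83, Q1=5.90; dissipated=0.404
Total dissipated: 3.694 μJ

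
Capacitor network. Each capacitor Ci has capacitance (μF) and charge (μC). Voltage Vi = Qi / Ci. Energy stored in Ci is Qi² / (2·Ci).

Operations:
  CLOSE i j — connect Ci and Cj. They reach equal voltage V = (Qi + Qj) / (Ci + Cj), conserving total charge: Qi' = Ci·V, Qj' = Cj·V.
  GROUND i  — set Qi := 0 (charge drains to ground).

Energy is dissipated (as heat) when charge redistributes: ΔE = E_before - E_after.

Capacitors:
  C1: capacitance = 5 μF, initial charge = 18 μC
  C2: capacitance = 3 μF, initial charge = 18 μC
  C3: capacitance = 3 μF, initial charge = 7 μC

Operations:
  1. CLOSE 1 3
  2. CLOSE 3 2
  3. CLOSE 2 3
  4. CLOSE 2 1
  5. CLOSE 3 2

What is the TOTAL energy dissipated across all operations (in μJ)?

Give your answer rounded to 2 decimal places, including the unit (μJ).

Answer: 10.25 μJ

Derivation:
Initial: C1(5μF, Q=18μC, V=3.60V), C2(3μF, Q=18μC, V=6.00V), C3(3μF, Q=7μC, V=2.33V)
Op 1: CLOSE 1-3: Q_total=25.00, C_total=8.00, V=3.12; Q1=15.62, Q3=9.38; dissipated=1.504
Op 2: CLOSE 3-2: Q_total=27.38, C_total=6.00, V=4.56; Q3=13.69, Q2=13.69; dissipated=6.199
Op 3: CLOSE 2-3: Q_total=27.38, C_total=6.00, V=4.56; Q2=13.69, Q3=13.69; dissipated=0.000
Op 4: CLOSE 2-1: Q_total=29.31, C_total=8.00, V=3.66; Q2=10.99, Q1=18.32; dissipated=1.937
Op 5: CLOSE 3-2: Q_total=24.68, C_total=6.00, V=4.11; Q3=12.34, Q2=12.34; dissipated=0.605
Total dissipated: 10.246 μJ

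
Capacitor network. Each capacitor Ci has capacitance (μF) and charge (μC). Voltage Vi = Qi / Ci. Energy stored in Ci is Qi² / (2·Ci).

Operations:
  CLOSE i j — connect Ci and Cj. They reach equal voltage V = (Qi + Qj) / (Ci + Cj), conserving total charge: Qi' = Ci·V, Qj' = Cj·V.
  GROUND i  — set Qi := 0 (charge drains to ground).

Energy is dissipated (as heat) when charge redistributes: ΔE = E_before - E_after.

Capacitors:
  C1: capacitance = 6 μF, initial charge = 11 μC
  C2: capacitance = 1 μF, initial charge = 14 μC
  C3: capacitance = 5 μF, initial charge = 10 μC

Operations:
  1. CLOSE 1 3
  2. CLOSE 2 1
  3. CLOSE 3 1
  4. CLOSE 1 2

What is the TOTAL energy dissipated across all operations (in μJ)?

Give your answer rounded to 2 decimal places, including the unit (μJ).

Answer: 67.02 μJ

Derivation:
Initial: C1(6μF, Q=11μC, V=1.83V), C2(1μF, Q=14μC, V=14.00V), C3(5μF, Q=10μC, V=2.00V)
Op 1: CLOSE 1-3: Q_total=21.00, C_total=11.00, V=1.91; Q1=11.45, Q3=9.55; dissipated=0.038
Op 2: CLOSE 2-1: Q_total=25.45, C_total=7.00, V=3.64; Q2=3.64, Q1=21.82; dissipated=62.653
Op 3: CLOSE 3-1: Q_total=31.36, C_total=11.00, V=2.85; Q3=14.26, Q1=17.11; dissipated=4.068
Op 4: CLOSE 1-2: Q_total=20.74, C_total=7.00, V=2.96; Q1=17.78, Q2=2.96; dissipated=0.264
Total dissipated: 67.023 μJ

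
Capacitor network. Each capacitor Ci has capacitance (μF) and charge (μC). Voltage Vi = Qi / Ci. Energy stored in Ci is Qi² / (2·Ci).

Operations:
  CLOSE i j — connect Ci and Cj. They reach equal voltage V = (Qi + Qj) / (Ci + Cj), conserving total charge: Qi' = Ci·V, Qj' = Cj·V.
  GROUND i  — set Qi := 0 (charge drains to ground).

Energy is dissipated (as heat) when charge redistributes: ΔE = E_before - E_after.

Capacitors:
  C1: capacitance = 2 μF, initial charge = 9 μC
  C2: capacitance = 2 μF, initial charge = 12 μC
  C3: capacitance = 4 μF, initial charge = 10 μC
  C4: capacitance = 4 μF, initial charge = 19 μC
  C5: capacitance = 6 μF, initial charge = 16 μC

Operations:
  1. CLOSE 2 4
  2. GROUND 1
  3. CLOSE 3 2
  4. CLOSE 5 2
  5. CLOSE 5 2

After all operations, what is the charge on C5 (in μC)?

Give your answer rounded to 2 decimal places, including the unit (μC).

Answer: 17.08 μC

Derivation:
Initial: C1(2μF, Q=9μC, V=4.50V), C2(2μF, Q=12μC, V=6.00V), C3(4μF, Q=10μC, V=2.50V), C4(4μF, Q=19μC, V=4.75V), C5(6μF, Q=16μC, V=2.67V)
Op 1: CLOSE 2-4: Q_total=31.00, C_total=6.00, V=5.17; Q2=10.33, Q4=20.67; dissipated=1.042
Op 2: GROUND 1: Q1=0; energy lost=20.250
Op 3: CLOSE 3-2: Q_total=20.33, C_total=6.00, V=3.39; Q3=13.56, Q2=6.78; dissipated=4.741
Op 4: CLOSE 5-2: Q_total=22.78, C_total=8.00, V=2.85; Q5=17.08, Q2=5.69; dissipated=0.391
Op 5: CLOSE 5-2: Q_total=22.78, C_total=8.00, V=2.85; Q5=17.08, Q2=5.69; dissipated=0.000
Final charges: Q1=0.00, Q2=5.69, Q3=13.56, Q4=20.67, Q5=17.08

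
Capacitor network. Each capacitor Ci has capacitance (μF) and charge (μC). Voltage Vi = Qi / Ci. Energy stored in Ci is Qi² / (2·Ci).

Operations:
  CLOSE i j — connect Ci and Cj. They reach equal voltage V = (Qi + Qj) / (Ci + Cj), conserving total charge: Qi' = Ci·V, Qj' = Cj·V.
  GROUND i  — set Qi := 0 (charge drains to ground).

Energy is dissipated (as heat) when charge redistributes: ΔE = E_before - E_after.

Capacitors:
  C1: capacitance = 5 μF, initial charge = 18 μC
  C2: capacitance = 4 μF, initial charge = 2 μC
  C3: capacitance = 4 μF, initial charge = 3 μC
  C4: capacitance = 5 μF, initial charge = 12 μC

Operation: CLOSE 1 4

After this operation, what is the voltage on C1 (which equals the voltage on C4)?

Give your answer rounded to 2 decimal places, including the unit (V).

Initial: C1(5μF, Q=18μC, V=3.60V), C2(4μF, Q=2μC, V=0.50V), C3(4μF, Q=3μC, V=0.75V), C4(5μF, Q=12μC, V=2.40V)
Op 1: CLOSE 1-4: Q_total=30.00, C_total=10.00, V=3.00; Q1=15.00, Q4=15.00; dissipated=1.800

Answer: 3.00 V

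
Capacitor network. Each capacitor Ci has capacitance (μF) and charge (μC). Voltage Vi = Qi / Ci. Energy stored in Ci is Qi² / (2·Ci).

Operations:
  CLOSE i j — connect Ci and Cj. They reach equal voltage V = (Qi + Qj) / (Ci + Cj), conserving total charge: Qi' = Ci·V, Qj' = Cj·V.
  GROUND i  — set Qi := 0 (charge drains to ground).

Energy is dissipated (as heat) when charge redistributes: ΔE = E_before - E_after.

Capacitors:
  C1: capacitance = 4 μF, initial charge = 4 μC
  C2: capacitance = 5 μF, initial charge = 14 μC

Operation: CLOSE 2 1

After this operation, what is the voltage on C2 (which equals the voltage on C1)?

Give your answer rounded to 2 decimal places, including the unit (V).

Answer: 2.00 V

Derivation:
Initial: C1(4μF, Q=4μC, V=1.00V), C2(5μF, Q=14μC, V=2.80V)
Op 1: CLOSE 2-1: Q_total=18.00, C_total=9.00, V=2.00; Q2=10.00, Q1=8.00; dissipated=3.600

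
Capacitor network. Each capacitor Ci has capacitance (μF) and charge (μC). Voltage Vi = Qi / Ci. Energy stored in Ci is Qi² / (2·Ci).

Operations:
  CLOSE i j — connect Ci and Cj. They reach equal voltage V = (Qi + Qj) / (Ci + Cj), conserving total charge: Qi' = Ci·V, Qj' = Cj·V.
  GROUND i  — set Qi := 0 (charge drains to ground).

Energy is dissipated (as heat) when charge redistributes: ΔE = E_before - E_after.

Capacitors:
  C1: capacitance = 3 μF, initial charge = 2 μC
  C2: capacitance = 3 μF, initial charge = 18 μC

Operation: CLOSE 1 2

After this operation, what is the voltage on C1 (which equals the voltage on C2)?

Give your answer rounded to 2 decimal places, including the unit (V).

Answer: 3.33 V

Derivation:
Initial: C1(3μF, Q=2μC, V=0.67V), C2(3μF, Q=18μC, V=6.00V)
Op 1: CLOSE 1-2: Q_total=20.00, C_total=6.00, V=3.33; Q1=10.00, Q2=10.00; dissipated=21.333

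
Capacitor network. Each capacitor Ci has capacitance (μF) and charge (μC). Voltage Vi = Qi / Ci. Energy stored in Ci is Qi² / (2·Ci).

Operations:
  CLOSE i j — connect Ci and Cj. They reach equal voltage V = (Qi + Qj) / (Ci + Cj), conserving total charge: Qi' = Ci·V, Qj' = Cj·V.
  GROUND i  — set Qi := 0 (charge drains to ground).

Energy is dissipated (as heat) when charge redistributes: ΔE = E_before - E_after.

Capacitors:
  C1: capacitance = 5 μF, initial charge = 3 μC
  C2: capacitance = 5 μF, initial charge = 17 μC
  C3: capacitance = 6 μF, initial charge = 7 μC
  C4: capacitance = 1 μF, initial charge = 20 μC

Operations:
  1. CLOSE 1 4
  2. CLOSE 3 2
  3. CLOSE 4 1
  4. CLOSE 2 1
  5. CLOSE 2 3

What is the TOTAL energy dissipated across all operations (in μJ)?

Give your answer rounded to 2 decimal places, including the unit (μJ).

Initial: C1(5μF, Q=3μC, V=0.60V), C2(5μF, Q=17μC, V=3.40V), C3(6μF, Q=7μC, V=1.17V), C4(1μF, Q=20μC, V=20.00V)
Op 1: CLOSE 1-4: Q_total=23.00, C_total=6.00, V=3.83; Q1=19.17, Q4=3.83; dissipated=156.817
Op 2: CLOSE 3-2: Q_total=24.00, C_total=11.00, V=2.18; Q3=13.09, Q2=10.91; dissipated=6.802
Op 3: CLOSE 4-1: Q_total=23.00, C_total=6.00, V=3.83; Q4=3.83, Q1=19.17; dissipated=0.000
Op 4: CLOSE 2-1: Q_total=30.08, C_total=10.00, V=3.01; Q2=15.04, Q1=15.04; dissipated=3.409
Op 5: CLOSE 2-3: Q_total=28.13, C_total=11.00, V=2.56; Q2=12.79, Q3=15.34; dissipated=0.930
Total dissipated: 167.957 μJ

Answer: 167.96 μJ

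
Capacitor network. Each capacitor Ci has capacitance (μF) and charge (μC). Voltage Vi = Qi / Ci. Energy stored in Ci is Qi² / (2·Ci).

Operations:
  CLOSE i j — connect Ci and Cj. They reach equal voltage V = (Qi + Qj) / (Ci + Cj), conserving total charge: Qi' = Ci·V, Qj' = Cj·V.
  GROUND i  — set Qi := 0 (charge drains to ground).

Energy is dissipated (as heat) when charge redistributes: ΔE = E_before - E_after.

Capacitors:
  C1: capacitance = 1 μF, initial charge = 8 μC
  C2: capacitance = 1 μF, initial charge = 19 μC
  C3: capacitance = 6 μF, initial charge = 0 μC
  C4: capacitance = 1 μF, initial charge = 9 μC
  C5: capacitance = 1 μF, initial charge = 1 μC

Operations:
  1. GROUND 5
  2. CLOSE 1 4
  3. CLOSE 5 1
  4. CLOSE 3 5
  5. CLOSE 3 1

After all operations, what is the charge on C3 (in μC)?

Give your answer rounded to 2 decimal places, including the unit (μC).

Initial: C1(1μF, Q=8μC, V=8.00V), C2(1μF, Q=19μC, V=19.00V), C3(6μF, Q=0μC, V=0.00V), C4(1μF, Q=9μC, V=9.00V), C5(1μF, Q=1μC, V=1.00V)
Op 1: GROUND 5: Q5=0; energy lost=0.500
Op 2: CLOSE 1-4: Q_total=17.00, C_total=2.00, V=8.50; Q1=8.50, Q4=8.50; dissipated=0.250
Op 3: CLOSE 5-1: Q_total=8.50, C_total=2.00, V=4.25; Q5=4.25, Q1=4.25; dissipated=18.062
Op 4: CLOSE 3-5: Q_total=4.25, C_total=7.00, V=0.61; Q3=3.64, Q5=0.61; dissipated=7.741
Op 5: CLOSE 3-1: Q_total=7.89, C_total=7.00, V=1.13; Q3=6.77, Q1=1.13; dissipated=5.687
Final charges: Q1=1.13, Q2=19.00, Q3=6.77, Q4=8.50, Q5=0.61

Answer: 6.77 μC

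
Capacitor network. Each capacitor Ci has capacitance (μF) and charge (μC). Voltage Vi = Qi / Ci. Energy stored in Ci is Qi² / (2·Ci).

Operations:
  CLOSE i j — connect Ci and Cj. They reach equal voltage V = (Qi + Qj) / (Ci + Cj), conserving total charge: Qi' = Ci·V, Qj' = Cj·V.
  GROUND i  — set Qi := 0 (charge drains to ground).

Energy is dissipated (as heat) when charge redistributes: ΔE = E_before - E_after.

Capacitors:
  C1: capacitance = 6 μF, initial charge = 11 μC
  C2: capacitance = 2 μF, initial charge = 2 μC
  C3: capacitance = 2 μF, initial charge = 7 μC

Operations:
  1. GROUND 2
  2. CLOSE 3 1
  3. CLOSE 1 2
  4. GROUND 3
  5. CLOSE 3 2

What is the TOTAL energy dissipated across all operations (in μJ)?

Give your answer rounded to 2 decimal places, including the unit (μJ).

Answer: 13.37 μJ

Derivation:
Initial: C1(6μF, Q=11μC, V=1.83V), C2(2μF, Q=2μC, V=1.00V), C3(2μF, Q=7μC, V=3.50V)
Op 1: GROUND 2: Q2=0; energy lost=1.000
Op 2: CLOSE 3-1: Q_total=18.00, C_total=8.00, V=2.25; Q3=4.50, Q1=13.50; dissipated=2.083
Op 3: CLOSE 1-2: Q_total=13.50, C_total=8.00, V=1.69; Q1=10.12, Q2=3.38; dissipated=3.797
Op 4: GROUND 3: Q3=0; energy lost=5.062
Op 5: CLOSE 3-2: Q_total=3.38, C_total=4.00, V=0.84; Q3=1.69, Q2=1.69; dissipated=1.424
Total dissipated: 13.367 μJ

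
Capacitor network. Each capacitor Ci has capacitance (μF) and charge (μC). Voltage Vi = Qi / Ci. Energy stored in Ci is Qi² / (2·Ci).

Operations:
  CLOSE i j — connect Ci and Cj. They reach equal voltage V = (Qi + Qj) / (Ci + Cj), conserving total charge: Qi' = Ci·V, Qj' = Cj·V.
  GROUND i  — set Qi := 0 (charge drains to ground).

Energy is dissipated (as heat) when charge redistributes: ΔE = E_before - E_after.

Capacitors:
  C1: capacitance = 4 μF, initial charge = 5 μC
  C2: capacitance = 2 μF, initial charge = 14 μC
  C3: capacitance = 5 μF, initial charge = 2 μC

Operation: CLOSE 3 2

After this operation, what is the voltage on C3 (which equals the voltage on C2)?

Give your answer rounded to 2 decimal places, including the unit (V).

Answer: 2.29 V

Derivation:
Initial: C1(4μF, Q=5μC, V=1.25V), C2(2μF, Q=14μC, V=7.00V), C3(5μF, Q=2μC, V=0.40V)
Op 1: CLOSE 3-2: Q_total=16.00, C_total=7.00, V=2.29; Q3=11.43, Q2=4.57; dissipated=31.114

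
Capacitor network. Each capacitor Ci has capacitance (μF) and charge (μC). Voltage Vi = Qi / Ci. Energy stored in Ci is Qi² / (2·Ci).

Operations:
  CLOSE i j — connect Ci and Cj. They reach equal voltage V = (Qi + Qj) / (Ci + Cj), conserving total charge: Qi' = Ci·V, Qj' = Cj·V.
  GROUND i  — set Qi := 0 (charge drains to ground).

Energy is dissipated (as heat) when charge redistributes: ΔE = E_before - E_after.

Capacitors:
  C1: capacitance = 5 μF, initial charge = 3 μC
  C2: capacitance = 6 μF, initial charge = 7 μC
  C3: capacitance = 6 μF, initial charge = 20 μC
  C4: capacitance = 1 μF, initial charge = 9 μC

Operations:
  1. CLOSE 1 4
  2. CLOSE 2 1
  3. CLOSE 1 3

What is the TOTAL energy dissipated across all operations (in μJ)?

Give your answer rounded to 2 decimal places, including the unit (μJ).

Answer: 34.71 μJ

Derivation:
Initial: C1(5μF, Q=3μC, V=0.60V), C2(6μF, Q=7μC, V=1.17V), C3(6μF, Q=20μC, V=3.33V), C4(1μF, Q=9μC, V=9.00V)
Op 1: CLOSE 1-4: Q_total=12.00, C_total=6.00, V=2.00; Q1=10.00, Q4=2.00; dissipated=29.400
Op 2: CLOSE 2-1: Q_total=17.00, C_total=11.00, V=1.55; Q2=9.27, Q1=7.73; dissipated=0.947
Op 3: CLOSE 1-3: Q_total=27.73, C_total=11.00, V=2.52; Q1=12.60, Q3=15.12; dissipated=4.359
Total dissipated: 34.706 μJ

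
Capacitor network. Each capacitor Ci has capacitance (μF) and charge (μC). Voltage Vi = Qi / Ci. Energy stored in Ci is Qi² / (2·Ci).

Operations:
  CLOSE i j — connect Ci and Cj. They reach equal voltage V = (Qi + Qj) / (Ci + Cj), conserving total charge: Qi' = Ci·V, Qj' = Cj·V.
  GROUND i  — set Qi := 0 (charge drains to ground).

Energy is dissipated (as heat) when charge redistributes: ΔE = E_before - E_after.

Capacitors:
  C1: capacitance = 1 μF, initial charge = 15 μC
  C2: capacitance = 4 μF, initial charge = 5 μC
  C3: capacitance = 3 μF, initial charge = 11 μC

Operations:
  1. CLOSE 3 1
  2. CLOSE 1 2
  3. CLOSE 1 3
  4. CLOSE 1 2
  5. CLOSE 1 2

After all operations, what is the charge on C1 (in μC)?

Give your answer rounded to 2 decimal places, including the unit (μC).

Initial: C1(1μF, Q=15μC, V=15.00V), C2(4μF, Q=5μC, V=1.25V), C3(3μF, Q=11μC, V=3.67V)
Op 1: CLOSE 3-1: Q_total=26.00, C_total=4.00, V=6.50; Q3=19.50, Q1=6.50; dissipated=48.167
Op 2: CLOSE 1-2: Q_total=11.50, C_total=5.00, V=2.30; Q1=2.30, Q2=9.20; dissipated=11.025
Op 3: CLOSE 1-3: Q_total=21.80, C_total=4.00, V=5.45; Q1=5.45, Q3=16.35; dissipated=6.615
Op 4: CLOSE 1-2: Q_total=14.65, C_total=5.00, V=2.93; Q1=2.93, Q2=11.72; dissipated=3.969
Op 5: CLOSE 1-2: Q_total=14.65, C_total=5.00, V=2.93; Q1=2.93, Q2=11.72; dissipated=0.000
Final charges: Q1=2.93, Q2=11.72, Q3=16.35

Answer: 2.93 μC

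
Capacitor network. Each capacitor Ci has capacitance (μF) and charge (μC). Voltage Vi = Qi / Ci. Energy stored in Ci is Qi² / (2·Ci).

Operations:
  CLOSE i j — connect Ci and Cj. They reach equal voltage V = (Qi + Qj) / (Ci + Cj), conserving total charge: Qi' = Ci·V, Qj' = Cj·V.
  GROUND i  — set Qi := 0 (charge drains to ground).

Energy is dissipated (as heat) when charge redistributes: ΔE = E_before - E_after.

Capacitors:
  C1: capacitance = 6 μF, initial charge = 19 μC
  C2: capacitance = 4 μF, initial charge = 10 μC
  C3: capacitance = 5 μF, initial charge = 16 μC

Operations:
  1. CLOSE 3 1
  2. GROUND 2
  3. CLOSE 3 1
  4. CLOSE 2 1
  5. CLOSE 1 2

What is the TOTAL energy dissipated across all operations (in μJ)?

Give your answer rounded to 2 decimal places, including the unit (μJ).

Initial: C1(6μF, Q=19μC, V=3.17V), C2(4μF, Q=10μC, V=2.50V), C3(5μF, Q=16μC, V=3.20V)
Op 1: CLOSE 3-1: Q_total=35.00, C_total=11.00, V=3.18; Q3=15.91, Q1=19.09; dissipated=0.002
Op 2: GROUND 2: Q2=0; energy lost=12.500
Op 3: CLOSE 3-1: Q_total=35.00, C_total=11.00, V=3.18; Q3=15.91, Q1=19.09; dissipated=0.000
Op 4: CLOSE 2-1: Q_total=19.09, C_total=10.00, V=1.91; Q2=7.64, Q1=11.45; dissipated=12.149
Op 5: CLOSE 1-2: Q_total=19.09, C_total=10.00, V=1.91; Q1=11.45, Q2=7.64; dissipated=0.000
Total dissipated: 24.650 μJ

Answer: 24.65 μJ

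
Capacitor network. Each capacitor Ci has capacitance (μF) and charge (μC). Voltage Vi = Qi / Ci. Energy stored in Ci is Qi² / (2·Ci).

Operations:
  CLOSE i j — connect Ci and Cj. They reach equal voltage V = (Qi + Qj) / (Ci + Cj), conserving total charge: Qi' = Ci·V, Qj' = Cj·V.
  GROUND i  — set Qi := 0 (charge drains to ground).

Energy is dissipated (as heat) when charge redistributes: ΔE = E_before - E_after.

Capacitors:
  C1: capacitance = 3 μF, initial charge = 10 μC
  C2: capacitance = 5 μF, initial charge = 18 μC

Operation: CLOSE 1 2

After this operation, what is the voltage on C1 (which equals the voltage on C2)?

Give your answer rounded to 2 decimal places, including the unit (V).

Initial: C1(3μF, Q=10μC, V=3.33V), C2(5μF, Q=18μC, V=3.60V)
Op 1: CLOSE 1-2: Q_total=28.00, C_total=8.00, V=3.50; Q1=10.50, Q2=17.50; dissipated=0.067

Answer: 3.50 V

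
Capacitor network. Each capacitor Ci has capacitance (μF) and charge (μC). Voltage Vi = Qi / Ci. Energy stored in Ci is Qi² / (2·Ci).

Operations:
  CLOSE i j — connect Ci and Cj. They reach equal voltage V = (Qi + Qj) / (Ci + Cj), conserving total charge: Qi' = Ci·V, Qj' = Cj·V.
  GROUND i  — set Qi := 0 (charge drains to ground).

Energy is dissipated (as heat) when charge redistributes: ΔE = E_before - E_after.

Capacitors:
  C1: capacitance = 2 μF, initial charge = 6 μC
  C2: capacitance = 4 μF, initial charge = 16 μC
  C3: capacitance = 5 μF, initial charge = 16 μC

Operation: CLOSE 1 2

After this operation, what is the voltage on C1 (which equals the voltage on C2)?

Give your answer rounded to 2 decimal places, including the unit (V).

Answer: 3.67 V

Derivation:
Initial: C1(2μF, Q=6μC, V=3.00V), C2(4μF, Q=16μC, V=4.00V), C3(5μF, Q=16μC, V=3.20V)
Op 1: CLOSE 1-2: Q_total=22.00, C_total=6.00, V=3.67; Q1=7.33, Q2=14.67; dissipated=0.667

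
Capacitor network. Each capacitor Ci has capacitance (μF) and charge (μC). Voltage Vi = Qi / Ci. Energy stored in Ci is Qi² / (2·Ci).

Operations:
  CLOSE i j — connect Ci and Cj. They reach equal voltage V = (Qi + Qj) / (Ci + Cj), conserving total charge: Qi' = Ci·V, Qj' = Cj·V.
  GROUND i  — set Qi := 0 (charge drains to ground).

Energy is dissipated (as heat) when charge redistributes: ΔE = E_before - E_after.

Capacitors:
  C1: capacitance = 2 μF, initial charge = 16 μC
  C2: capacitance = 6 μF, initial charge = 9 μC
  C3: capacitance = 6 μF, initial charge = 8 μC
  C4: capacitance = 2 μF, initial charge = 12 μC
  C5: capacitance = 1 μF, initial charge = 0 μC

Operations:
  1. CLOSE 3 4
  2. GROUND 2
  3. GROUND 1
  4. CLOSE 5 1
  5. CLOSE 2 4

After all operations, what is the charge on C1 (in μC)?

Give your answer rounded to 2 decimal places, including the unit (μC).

Initial: C1(2μF, Q=16μC, V=8.00V), C2(6μF, Q=9μC, V=1.50V), C3(6μF, Q=8μC, V=1.33V), C4(2μF, Q=12μC, V=6.00V), C5(1μF, Q=0μC, V=0.00V)
Op 1: CLOSE 3-4: Q_total=20.00, C_total=8.00, V=2.50; Q3=15.00, Q4=5.00; dissipated=16.333
Op 2: GROUND 2: Q2=0; energy lost=6.750
Op 3: GROUND 1: Q1=0; energy lost=64.000
Op 4: CLOSE 5-1: Q_total=0.00, C_total=3.00, V=0.00; Q5=0.00, Q1=0.00; dissipated=0.000
Op 5: CLOSE 2-4: Q_total=5.00, C_total=8.00, V=0.62; Q2=3.75, Q4=1.25; dissipated=4.688
Final charges: Q1=0.00, Q2=3.75, Q3=15.00, Q4=1.25, Q5=0.00

Answer: 0.00 μC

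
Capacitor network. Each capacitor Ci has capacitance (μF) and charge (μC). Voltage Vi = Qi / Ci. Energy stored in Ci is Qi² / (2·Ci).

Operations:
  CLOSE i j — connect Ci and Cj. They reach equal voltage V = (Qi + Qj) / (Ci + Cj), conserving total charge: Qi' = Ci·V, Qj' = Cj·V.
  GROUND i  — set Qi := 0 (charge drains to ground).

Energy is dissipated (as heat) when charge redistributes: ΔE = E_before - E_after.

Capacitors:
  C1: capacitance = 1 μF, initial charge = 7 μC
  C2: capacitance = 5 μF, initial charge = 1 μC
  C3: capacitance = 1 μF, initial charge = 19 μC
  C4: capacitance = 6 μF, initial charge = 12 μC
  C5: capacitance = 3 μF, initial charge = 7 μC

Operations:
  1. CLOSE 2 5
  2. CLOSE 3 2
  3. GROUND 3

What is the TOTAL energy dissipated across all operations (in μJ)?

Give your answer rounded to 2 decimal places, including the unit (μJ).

Answer: 147.27 μJ

Derivation:
Initial: C1(1μF, Q=7μC, V=7.00V), C2(5μF, Q=1μC, V=0.20V), C3(1μF, Q=19μC, V=19.00V), C4(6μF, Q=12μC, V=2.00V), C5(3μF, Q=7μC, V=2.33V)
Op 1: CLOSE 2-5: Q_total=8.00, C_total=8.00, V=1.00; Q2=5.00, Q5=3.00; dissipated=4.267
Op 2: CLOSE 3-2: Q_total=24.00, C_total=6.00, V=4.00; Q3=4.00, Q2=20.00; dissipated=135.000
Op 3: GROUND 3: Q3=0; energy lost=8.000
Total dissipated: 147.267 μJ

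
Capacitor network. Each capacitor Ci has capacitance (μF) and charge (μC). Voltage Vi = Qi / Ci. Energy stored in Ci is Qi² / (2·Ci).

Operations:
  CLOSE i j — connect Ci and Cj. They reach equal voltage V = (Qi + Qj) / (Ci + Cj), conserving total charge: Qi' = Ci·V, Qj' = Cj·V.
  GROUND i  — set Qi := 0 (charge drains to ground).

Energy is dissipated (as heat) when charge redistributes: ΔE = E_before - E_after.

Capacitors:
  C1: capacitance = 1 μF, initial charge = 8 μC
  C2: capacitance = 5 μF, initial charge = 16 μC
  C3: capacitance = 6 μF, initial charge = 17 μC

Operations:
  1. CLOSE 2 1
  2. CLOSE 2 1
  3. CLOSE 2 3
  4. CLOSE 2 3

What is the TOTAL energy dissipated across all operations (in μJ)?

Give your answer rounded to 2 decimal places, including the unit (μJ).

Answer: 11.46 μJ

Derivation:
Initial: C1(1μF, Q=8μC, V=8.00V), C2(5μF, Q=16μC, V=3.20V), C3(6μF, Q=17μC, V=2.83V)
Op 1: CLOSE 2-1: Q_total=24.00, C_total=6.00, V=4.00; Q2=20.00, Q1=4.00; dissipated=9.600
Op 2: CLOSE 2-1: Q_total=24.00, C_total=6.00, V=4.00; Q2=20.00, Q1=4.00; dissipated=0.000
Op 3: CLOSE 2-3: Q_total=37.00, C_total=11.00, V=3.36; Q2=16.82, Q3=20.18; dissipated=1.856
Op 4: CLOSE 2-3: Q_total=37.00, C_total=11.00, V=3.36; Q2=16.82, Q3=20.18; dissipated=0.000
Total dissipated: 11.456 μJ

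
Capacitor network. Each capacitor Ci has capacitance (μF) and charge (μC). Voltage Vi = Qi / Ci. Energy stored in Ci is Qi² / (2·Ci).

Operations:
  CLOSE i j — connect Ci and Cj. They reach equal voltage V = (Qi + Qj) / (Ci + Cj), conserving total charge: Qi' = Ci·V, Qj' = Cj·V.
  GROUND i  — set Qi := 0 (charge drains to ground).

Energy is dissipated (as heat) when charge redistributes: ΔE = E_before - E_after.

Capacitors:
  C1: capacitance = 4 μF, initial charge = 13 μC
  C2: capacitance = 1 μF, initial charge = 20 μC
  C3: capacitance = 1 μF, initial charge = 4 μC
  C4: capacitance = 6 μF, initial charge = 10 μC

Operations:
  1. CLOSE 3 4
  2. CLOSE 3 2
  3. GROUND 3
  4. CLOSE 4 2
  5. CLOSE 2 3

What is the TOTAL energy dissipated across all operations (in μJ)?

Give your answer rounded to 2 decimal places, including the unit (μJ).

Answer: 181.25 μJ

Derivation:
Initial: C1(4μF, Q=13μC, V=3.25V), C2(1μF, Q=20μC, V=20.00V), C3(1μF, Q=4μC, V=4.00V), C4(6μF, Q=10μC, V=1.67V)
Op 1: CLOSE 3-4: Q_total=14.00, C_total=7.00, V=2.00; Q3=2.00, Q4=12.00; dissipated=2.333
Op 2: CLOSE 3-2: Q_total=22.00, C_total=2.00, V=11.00; Q3=11.00, Q2=11.00; dissipated=81.000
Op 3: GROUND 3: Q3=0; energy lost=60.500
Op 4: CLOSE 4-2: Q_total=23.00, C_total=7.00, V=3.29; Q4=19.71, Q2=3.29; dissipated=34.714
Op 5: CLOSE 2-3: Q_total=3.29, C_total=2.00, V=1.64; Q2=1.64, Q3=1.64; dissipated=2.699
Total dissipated: 181.247 μJ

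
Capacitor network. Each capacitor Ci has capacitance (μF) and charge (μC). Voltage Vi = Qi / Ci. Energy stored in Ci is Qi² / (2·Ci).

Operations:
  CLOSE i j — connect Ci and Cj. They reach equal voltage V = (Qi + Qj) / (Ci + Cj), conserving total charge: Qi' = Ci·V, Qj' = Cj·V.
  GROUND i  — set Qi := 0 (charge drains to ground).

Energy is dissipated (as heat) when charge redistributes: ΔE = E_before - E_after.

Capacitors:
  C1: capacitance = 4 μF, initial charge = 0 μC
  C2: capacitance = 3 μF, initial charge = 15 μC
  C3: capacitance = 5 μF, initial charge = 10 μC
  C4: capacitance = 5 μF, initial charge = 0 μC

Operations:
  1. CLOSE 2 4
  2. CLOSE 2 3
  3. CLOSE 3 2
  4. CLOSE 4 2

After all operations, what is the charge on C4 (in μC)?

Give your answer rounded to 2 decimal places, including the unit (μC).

Answer: 9.52 μC

Derivation:
Initial: C1(4μF, Q=0μC, V=0.00V), C2(3μF, Q=15μC, V=5.00V), C3(5μF, Q=10μC, V=2.00V), C4(5μF, Q=0μC, V=0.00V)
Op 1: CLOSE 2-4: Q_total=15.00, C_total=8.00, V=1.88; Q2=5.62, Q4=9.38; dissipated=23.438
Op 2: CLOSE 2-3: Q_total=15.62, C_total=8.00, V=1.95; Q2=5.86, Q3=9.77; dissipated=0.015
Op 3: CLOSE 3-2: Q_total=15.62, C_total=8.00, V=1.95; Q3=9.77, Q2=5.86; dissipated=0.000
Op 4: CLOSE 4-2: Q_total=15.23, C_total=8.00, V=1.90; Q4=9.52, Q2=5.71; dissipated=0.006
Final charges: Q1=0.00, Q2=5.71, Q3=9.77, Q4=9.52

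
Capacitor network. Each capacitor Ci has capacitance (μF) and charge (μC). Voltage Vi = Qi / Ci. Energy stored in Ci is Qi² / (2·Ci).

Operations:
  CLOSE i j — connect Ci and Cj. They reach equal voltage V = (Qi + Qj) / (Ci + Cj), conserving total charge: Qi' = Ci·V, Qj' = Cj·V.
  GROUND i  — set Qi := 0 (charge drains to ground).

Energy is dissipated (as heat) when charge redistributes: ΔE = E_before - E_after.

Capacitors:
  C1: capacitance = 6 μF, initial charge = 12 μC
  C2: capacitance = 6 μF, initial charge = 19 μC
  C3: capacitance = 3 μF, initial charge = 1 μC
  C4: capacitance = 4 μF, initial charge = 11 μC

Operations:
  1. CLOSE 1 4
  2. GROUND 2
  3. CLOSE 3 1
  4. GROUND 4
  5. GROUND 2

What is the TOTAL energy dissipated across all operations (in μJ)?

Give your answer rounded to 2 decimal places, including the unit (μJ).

Initial: C1(6μF, Q=12μC, V=2.00V), C2(6μF, Q=19μC, V=3.17V), C3(3μF, Q=1μC, V=0.33V), C4(4μF, Q=11μC, V=2.75V)
Op 1: CLOSE 1-4: Q_total=23.00, C_total=10.00, V=2.30; Q1=13.80, Q4=9.20; dissipated=0.675
Op 2: GROUND 2: Q2=0; energy lost=30.083
Op 3: CLOSE 3-1: Q_total=14.80, C_total=9.00, V=1.64; Q3=4.93, Q1=9.87; dissipated=3.868
Op 4: GROUND 4: Q4=0; energy lost=10.580
Op 5: GROUND 2: Q2=0; energy lost=0.000
Total dissipated: 45.206 μJ

Answer: 45.21 μJ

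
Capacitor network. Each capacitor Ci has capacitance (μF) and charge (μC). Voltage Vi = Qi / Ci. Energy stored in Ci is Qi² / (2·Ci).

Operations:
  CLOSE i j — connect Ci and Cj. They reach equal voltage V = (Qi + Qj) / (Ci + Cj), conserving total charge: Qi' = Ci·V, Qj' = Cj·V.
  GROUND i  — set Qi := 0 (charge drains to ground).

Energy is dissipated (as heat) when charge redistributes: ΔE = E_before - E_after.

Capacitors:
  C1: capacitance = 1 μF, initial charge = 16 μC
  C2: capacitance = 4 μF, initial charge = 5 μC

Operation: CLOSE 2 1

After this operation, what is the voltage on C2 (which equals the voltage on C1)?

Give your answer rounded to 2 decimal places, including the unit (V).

Answer: 4.20 V

Derivation:
Initial: C1(1μF, Q=16μC, V=16.00V), C2(4μF, Q=5μC, V=1.25V)
Op 1: CLOSE 2-1: Q_total=21.00, C_total=5.00, V=4.20; Q2=16.80, Q1=4.20; dissipated=87.025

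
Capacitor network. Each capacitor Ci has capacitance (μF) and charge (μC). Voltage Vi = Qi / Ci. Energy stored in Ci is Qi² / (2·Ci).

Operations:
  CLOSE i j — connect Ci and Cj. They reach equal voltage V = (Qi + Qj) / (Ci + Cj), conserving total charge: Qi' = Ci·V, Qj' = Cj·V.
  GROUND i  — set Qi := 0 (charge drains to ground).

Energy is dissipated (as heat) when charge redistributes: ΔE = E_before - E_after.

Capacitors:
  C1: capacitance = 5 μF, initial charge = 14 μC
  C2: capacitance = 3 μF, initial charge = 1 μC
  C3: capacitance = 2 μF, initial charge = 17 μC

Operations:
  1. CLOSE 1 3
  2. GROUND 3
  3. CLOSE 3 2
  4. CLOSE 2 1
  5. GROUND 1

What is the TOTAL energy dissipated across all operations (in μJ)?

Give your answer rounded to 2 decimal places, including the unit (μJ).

Answer: 79.85 μJ

Derivation:
Initial: C1(5μF, Q=14μC, V=2.80V), C2(3μF, Q=1μC, V=0.33V), C3(2μF, Q=17μC, V=8.50V)
Op 1: CLOSE 1-3: Q_total=31.00, C_total=7.00, V=4.43; Q1=22.14, Q3=8.86; dissipated=23.207
Op 2: GROUND 3: Q3=0; energy lost=19.612
Op 3: CLOSE 3-2: Q_total=1.00, C_total=5.00, V=0.20; Q3=0.40, Q2=0.60; dissipated=0.067
Op 4: CLOSE 2-1: Q_total=22.74, C_total=8.00, V=2.84; Q2=8.53, Q1=14.21; dissipated=16.763
Op 5: GROUND 1: Q1=0; energy lost=20.205
Total dissipated: 79.854 μJ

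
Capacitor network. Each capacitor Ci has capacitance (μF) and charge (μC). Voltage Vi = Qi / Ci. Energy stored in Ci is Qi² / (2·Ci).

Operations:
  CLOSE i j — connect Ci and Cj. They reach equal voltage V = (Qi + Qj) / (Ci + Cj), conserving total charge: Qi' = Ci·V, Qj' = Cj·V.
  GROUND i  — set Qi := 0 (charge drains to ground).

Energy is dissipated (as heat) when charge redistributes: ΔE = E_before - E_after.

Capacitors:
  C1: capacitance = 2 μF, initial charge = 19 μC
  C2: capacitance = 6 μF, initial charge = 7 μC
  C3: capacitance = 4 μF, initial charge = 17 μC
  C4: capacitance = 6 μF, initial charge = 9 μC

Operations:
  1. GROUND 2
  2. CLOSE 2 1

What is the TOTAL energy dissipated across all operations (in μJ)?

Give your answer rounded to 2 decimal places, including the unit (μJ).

Answer: 71.77 μJ

Derivation:
Initial: C1(2μF, Q=19μC, V=9.50V), C2(6μF, Q=7μC, V=1.17V), C3(4μF, Q=17μC, V=4.25V), C4(6μF, Q=9μC, V=1.50V)
Op 1: GROUND 2: Q2=0; energy lost=4.083
Op 2: CLOSE 2-1: Q_total=19.00, C_total=8.00, V=2.38; Q2=14.25, Q1=4.75; dissipated=67.688
Total dissipated: 71.771 μJ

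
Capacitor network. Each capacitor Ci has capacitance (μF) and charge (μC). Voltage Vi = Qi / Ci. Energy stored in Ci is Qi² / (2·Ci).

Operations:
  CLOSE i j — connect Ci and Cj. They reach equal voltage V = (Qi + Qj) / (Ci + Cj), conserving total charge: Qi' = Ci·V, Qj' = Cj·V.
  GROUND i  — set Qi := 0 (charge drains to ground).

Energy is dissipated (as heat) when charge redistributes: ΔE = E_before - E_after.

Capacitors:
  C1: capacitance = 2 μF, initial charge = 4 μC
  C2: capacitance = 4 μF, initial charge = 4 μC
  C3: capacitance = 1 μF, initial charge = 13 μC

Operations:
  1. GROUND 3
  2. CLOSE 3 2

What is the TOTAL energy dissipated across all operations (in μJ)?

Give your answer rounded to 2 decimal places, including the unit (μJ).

Answer: 84.90 μJ

Derivation:
Initial: C1(2μF, Q=4μC, V=2.00V), C2(4μF, Q=4μC, V=1.00V), C3(1μF, Q=13μC, V=13.00V)
Op 1: GROUND 3: Q3=0; energy lost=84.500
Op 2: CLOSE 3-2: Q_total=4.00, C_total=5.00, V=0.80; Q3=0.80, Q2=3.20; dissipated=0.400
Total dissipated: 84.900 μJ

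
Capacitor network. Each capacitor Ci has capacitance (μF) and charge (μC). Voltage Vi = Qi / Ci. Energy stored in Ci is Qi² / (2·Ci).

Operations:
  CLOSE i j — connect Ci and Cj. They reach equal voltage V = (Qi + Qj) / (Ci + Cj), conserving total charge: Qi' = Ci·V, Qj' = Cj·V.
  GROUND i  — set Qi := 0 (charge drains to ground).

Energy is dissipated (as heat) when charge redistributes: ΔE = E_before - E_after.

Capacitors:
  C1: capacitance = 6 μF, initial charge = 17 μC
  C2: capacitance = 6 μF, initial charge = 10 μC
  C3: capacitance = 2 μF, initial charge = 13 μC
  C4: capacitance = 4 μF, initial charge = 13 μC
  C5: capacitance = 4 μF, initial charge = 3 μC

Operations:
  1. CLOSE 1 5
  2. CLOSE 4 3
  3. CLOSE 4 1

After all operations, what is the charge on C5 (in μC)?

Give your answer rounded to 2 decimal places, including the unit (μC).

Answer: 8.00 μC

Derivation:
Initial: C1(6μF, Q=17μC, V=2.83V), C2(6μF, Q=10μC, V=1.67V), C3(2μF, Q=13μC, V=6.50V), C4(4μF, Q=13μC, V=3.25V), C5(4μF, Q=3μC, V=0.75V)
Op 1: CLOSE 1-5: Q_total=20.00, C_total=10.00, V=2.00; Q1=12.00, Q5=8.00; dissipated=5.208
Op 2: CLOSE 4-3: Q_total=26.00, C_total=6.00, V=4.33; Q4=17.33, Q3=8.67; dissipated=7.042
Op 3: CLOSE 4-1: Q_total=29.33, C_total=10.00, V=2.93; Q4=11.73, Q1=17.60; dissipated=6.533
Final charges: Q1=17.60, Q2=10.00, Q3=8.67, Q4=11.73, Q5=8.00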